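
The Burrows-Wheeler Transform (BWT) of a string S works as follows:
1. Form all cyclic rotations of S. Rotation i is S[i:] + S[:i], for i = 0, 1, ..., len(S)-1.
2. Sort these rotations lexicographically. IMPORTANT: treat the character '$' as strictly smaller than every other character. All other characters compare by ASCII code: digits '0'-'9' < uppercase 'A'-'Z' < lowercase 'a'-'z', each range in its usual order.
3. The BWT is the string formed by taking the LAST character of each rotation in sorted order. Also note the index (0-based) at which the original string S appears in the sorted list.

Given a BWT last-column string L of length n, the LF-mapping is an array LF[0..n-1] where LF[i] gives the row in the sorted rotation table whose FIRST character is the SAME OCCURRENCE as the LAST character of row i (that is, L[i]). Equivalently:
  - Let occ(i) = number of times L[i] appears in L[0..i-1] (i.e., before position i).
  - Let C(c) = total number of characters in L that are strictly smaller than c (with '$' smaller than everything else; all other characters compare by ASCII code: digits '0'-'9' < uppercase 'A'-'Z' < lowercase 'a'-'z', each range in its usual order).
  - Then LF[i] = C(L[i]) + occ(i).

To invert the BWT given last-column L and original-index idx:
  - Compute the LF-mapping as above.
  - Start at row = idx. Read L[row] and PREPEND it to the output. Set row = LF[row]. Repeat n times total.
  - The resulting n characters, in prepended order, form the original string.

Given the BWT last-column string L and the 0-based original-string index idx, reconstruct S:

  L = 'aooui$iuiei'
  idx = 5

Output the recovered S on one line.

LF mapping: 1 7 8 9 3 0 4 10 5 2 6
Walk LF starting at row 5, prepending L[row]:
  step 1: row=5, L[5]='$', prepend. Next row=LF[5]=0
  step 2: row=0, L[0]='a', prepend. Next row=LF[0]=1
  step 3: row=1, L[1]='o', prepend. Next row=LF[1]=7
  step 4: row=7, L[7]='u', prepend. Next row=LF[7]=10
  step 5: row=10, L[10]='i', prepend. Next row=LF[10]=6
  step 6: row=6, L[6]='i', prepend. Next row=LF[6]=4
  step 7: row=4, L[4]='i', prepend. Next row=LF[4]=3
  step 8: row=3, L[3]='u', prepend. Next row=LF[3]=9
  step 9: row=9, L[9]='e', prepend. Next row=LF[9]=2
  step 10: row=2, L[2]='o', prepend. Next row=LF[2]=8
  step 11: row=8, L[8]='i', prepend. Next row=LF[8]=5
Reversed output: ioeuiiiuoa$

Answer: ioeuiiiuoa$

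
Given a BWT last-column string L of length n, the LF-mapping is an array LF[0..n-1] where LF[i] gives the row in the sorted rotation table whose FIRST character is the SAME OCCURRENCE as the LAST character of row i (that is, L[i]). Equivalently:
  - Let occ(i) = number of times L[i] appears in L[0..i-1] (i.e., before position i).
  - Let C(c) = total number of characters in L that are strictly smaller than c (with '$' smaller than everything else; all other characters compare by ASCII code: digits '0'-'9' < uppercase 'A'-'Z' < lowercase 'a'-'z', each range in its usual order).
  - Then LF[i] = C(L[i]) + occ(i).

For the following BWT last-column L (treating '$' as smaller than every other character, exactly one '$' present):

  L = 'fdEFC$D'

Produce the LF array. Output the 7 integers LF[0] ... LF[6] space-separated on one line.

Char counts: '$':1, 'C':1, 'D':1, 'E':1, 'F':1, 'd':1, 'f':1
C (first-col start): C('$')=0, C('C')=1, C('D')=2, C('E')=3, C('F')=4, C('d')=5, C('f')=6
L[0]='f': occ=0, LF[0]=C('f')+0=6+0=6
L[1]='d': occ=0, LF[1]=C('d')+0=5+0=5
L[2]='E': occ=0, LF[2]=C('E')+0=3+0=3
L[3]='F': occ=0, LF[3]=C('F')+0=4+0=4
L[4]='C': occ=0, LF[4]=C('C')+0=1+0=1
L[5]='$': occ=0, LF[5]=C('$')+0=0+0=0
L[6]='D': occ=0, LF[6]=C('D')+0=2+0=2

Answer: 6 5 3 4 1 0 2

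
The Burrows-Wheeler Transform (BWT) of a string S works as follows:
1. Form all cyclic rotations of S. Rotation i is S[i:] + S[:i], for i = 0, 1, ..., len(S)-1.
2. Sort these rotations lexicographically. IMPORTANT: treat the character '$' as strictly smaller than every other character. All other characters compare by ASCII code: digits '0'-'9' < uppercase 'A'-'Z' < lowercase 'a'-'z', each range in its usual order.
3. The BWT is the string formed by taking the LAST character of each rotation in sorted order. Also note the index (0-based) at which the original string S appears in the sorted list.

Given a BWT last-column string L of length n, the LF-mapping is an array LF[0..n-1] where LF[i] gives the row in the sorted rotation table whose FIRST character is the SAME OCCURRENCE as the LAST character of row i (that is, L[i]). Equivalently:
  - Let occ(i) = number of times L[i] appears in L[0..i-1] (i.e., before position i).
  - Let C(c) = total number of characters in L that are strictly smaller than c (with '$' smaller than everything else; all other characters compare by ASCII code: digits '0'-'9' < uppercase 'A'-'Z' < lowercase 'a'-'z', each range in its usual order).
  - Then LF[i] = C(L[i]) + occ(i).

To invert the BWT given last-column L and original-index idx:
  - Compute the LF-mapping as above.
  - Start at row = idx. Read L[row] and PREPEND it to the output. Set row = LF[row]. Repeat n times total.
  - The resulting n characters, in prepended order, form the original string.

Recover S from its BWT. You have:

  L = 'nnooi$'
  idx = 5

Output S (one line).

LF mapping: 2 3 4 5 1 0
Walk LF starting at row 5, prepending L[row]:
  step 1: row=5, L[5]='$', prepend. Next row=LF[5]=0
  step 2: row=0, L[0]='n', prepend. Next row=LF[0]=2
  step 3: row=2, L[2]='o', prepend. Next row=LF[2]=4
  step 4: row=4, L[4]='i', prepend. Next row=LF[4]=1
  step 5: row=1, L[1]='n', prepend. Next row=LF[1]=3
  step 6: row=3, L[3]='o', prepend. Next row=LF[3]=5
Reversed output: onion$

Answer: onion$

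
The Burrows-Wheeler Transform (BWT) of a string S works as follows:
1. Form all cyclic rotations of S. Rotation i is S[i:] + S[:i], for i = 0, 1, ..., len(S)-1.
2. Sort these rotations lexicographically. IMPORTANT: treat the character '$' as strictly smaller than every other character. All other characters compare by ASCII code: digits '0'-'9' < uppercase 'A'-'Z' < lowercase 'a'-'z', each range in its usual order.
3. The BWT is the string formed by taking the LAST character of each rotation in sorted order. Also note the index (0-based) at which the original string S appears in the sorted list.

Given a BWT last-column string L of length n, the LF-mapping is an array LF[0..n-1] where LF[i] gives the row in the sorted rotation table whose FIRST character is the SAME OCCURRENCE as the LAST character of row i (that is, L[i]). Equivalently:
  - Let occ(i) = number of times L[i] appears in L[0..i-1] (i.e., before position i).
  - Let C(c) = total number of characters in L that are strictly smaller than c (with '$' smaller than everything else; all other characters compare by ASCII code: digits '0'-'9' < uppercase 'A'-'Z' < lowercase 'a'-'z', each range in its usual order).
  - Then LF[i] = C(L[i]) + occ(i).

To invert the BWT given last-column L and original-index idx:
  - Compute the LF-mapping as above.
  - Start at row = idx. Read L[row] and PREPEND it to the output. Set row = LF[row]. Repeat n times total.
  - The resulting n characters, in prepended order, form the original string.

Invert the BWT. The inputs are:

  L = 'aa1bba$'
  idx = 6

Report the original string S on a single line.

Answer: baba1a$

Derivation:
LF mapping: 2 3 1 5 6 4 0
Walk LF starting at row 6, prepending L[row]:
  step 1: row=6, L[6]='$', prepend. Next row=LF[6]=0
  step 2: row=0, L[0]='a', prepend. Next row=LF[0]=2
  step 3: row=2, L[2]='1', prepend. Next row=LF[2]=1
  step 4: row=1, L[1]='a', prepend. Next row=LF[1]=3
  step 5: row=3, L[3]='b', prepend. Next row=LF[3]=5
  step 6: row=5, L[5]='a', prepend. Next row=LF[5]=4
  step 7: row=4, L[4]='b', prepend. Next row=LF[4]=6
Reversed output: baba1a$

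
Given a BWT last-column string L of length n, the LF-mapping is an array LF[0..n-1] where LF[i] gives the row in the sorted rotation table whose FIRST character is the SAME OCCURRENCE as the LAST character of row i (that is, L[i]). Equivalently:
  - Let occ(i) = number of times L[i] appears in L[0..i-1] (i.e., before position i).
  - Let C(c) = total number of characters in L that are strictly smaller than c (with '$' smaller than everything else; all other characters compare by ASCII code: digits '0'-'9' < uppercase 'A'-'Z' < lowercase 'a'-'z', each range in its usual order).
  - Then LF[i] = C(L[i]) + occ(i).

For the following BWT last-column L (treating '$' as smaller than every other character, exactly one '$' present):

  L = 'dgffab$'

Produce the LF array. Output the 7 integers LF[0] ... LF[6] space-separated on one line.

Char counts: '$':1, 'a':1, 'b':1, 'd':1, 'f':2, 'g':1
C (first-col start): C('$')=0, C('a')=1, C('b')=2, C('d')=3, C('f')=4, C('g')=6
L[0]='d': occ=0, LF[0]=C('d')+0=3+0=3
L[1]='g': occ=0, LF[1]=C('g')+0=6+0=6
L[2]='f': occ=0, LF[2]=C('f')+0=4+0=4
L[3]='f': occ=1, LF[3]=C('f')+1=4+1=5
L[4]='a': occ=0, LF[4]=C('a')+0=1+0=1
L[5]='b': occ=0, LF[5]=C('b')+0=2+0=2
L[6]='$': occ=0, LF[6]=C('$')+0=0+0=0

Answer: 3 6 4 5 1 2 0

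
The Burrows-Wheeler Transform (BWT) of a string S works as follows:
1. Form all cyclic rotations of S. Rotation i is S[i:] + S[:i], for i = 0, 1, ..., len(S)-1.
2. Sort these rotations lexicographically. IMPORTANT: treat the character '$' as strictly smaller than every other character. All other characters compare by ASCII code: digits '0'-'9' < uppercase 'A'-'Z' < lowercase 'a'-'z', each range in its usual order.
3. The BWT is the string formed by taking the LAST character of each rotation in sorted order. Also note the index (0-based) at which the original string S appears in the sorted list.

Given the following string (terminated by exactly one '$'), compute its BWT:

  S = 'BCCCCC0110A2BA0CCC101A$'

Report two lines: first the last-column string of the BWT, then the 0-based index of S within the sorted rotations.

Answer: AC11AC100A1B02$CCCCC0CB
14

Derivation:
All 23 rotations (rotation i = S[i:]+S[:i]):
  rot[0] = BCCCCC0110A2BA0CCC101A$
  rot[1] = CCCCC0110A2BA0CCC101A$B
  rot[2] = CCCC0110A2BA0CCC101A$BC
  rot[3] = CCC0110A2BA0CCC101A$BCC
  rot[4] = CC0110A2BA0CCC101A$BCCC
  rot[5] = C0110A2BA0CCC101A$BCCCC
  rot[6] = 0110A2BA0CCC101A$BCCCCC
  rot[7] = 110A2BA0CCC101A$BCCCCC0
  rot[8] = 10A2BA0CCC101A$BCCCCC01
  rot[9] = 0A2BA0CCC101A$BCCCCC011
  rot[10] = A2BA0CCC101A$BCCCCC0110
  rot[11] = 2BA0CCC101A$BCCCCC0110A
  rot[12] = BA0CCC101A$BCCCCC0110A2
  rot[13] = A0CCC101A$BCCCCC0110A2B
  rot[14] = 0CCC101A$BCCCCC0110A2BA
  rot[15] = CCC101A$BCCCCC0110A2BA0
  rot[16] = CC101A$BCCCCC0110A2BA0C
  rot[17] = C101A$BCCCCC0110A2BA0CC
  rot[18] = 101A$BCCCCC0110A2BA0CCC
  rot[19] = 01A$BCCCCC0110A2BA0CCC1
  rot[20] = 1A$BCCCCC0110A2BA0CCC10
  rot[21] = A$BCCCCC0110A2BA0CCC101
  rot[22] = $BCCCCC0110A2BA0CCC101A
Sorted (with $ < everything):
  sorted[0] = $BCCCCC0110A2BA0CCC101A  (last char: 'A')
  sorted[1] = 0110A2BA0CCC101A$BCCCCC  (last char: 'C')
  sorted[2] = 01A$BCCCCC0110A2BA0CCC1  (last char: '1')
  sorted[3] = 0A2BA0CCC101A$BCCCCC011  (last char: '1')
  sorted[4] = 0CCC101A$BCCCCC0110A2BA  (last char: 'A')
  sorted[5] = 101A$BCCCCC0110A2BA0CCC  (last char: 'C')
  sorted[6] = 10A2BA0CCC101A$BCCCCC01  (last char: '1')
  sorted[7] = 110A2BA0CCC101A$BCCCCC0  (last char: '0')
  sorted[8] = 1A$BCCCCC0110A2BA0CCC10  (last char: '0')
  sorted[9] = 2BA0CCC101A$BCCCCC0110A  (last char: 'A')
  sorted[10] = A$BCCCCC0110A2BA0CCC101  (last char: '1')
  sorted[11] = A0CCC101A$BCCCCC0110A2B  (last char: 'B')
  sorted[12] = A2BA0CCC101A$BCCCCC0110  (last char: '0')
  sorted[13] = BA0CCC101A$BCCCCC0110A2  (last char: '2')
  sorted[14] = BCCCCC0110A2BA0CCC101A$  (last char: '$')
  sorted[15] = C0110A2BA0CCC101A$BCCCC  (last char: 'C')
  sorted[16] = C101A$BCCCCC0110A2BA0CC  (last char: 'C')
  sorted[17] = CC0110A2BA0CCC101A$BCCC  (last char: 'C')
  sorted[18] = CC101A$BCCCCC0110A2BA0C  (last char: 'C')
  sorted[19] = CCC0110A2BA0CCC101A$BCC  (last char: 'C')
  sorted[20] = CCC101A$BCCCCC0110A2BA0  (last char: '0')
  sorted[21] = CCCC0110A2BA0CCC101A$BC  (last char: 'C')
  sorted[22] = CCCCC0110A2BA0CCC101A$B  (last char: 'B')
Last column: AC11AC100A1B02$CCCCC0CB
Original string S is at sorted index 14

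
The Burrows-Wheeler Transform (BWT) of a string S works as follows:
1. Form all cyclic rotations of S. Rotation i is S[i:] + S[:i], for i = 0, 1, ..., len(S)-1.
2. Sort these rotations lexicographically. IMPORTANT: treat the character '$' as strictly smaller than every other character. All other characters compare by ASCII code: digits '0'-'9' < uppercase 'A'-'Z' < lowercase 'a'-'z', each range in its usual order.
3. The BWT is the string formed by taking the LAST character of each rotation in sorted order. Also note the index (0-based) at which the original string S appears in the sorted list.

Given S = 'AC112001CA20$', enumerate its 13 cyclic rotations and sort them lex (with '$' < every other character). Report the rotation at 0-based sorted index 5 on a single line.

Answer: 12001CA20$AC1

Derivation:
All 13 rotations (rotation i = S[i:]+S[:i]):
  rot[0] = AC112001CA20$
  rot[1] = C112001CA20$A
  rot[2] = 112001CA20$AC
  rot[3] = 12001CA20$AC1
  rot[4] = 2001CA20$AC11
  rot[5] = 001CA20$AC112
  rot[6] = 01CA20$AC1120
  rot[7] = 1CA20$AC11200
  rot[8] = CA20$AC112001
  rot[9] = A20$AC112001C
  rot[10] = 20$AC112001CA
  rot[11] = 0$AC112001CA2
  rot[12] = $AC112001CA20
Sorted (with $ < everything):
  sorted[0] = $AC112001CA20
  sorted[1] = 0$AC112001CA2
  sorted[2] = 001CA20$AC112
  sorted[3] = 01CA20$AC1120
  sorted[4] = 112001CA20$AC
  sorted[5] = 12001CA20$AC1
  sorted[6] = 1CA20$AC11200
  sorted[7] = 20$AC112001CA
  sorted[8] = 2001CA20$AC11
  sorted[9] = A20$AC112001C
  sorted[10] = AC112001CA20$
  sorted[11] = C112001CA20$A
  sorted[12] = CA20$AC112001
sorted[5] = 12001CA20$AC1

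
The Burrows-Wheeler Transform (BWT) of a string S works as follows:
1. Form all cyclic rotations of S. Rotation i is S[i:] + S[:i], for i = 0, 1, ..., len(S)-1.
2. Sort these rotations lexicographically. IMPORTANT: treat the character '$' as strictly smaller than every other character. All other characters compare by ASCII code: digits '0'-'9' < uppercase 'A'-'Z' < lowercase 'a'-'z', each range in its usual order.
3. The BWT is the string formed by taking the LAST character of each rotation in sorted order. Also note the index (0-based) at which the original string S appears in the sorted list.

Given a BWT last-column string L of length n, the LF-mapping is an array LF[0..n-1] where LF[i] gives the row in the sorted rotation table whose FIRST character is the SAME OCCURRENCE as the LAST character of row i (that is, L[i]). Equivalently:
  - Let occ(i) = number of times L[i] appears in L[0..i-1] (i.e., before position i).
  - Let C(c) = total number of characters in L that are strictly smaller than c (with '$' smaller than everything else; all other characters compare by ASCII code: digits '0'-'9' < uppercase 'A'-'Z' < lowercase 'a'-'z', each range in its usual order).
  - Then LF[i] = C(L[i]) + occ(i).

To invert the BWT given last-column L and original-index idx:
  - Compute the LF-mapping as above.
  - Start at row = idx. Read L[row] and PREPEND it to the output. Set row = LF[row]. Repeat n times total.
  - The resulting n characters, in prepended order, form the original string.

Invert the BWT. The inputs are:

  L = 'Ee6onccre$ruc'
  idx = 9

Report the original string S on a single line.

Answer: occurrence6E$

Derivation:
LF mapping: 2 6 1 9 8 3 4 10 7 0 11 12 5
Walk LF starting at row 9, prepending L[row]:
  step 1: row=9, L[9]='$', prepend. Next row=LF[9]=0
  step 2: row=0, L[0]='E', prepend. Next row=LF[0]=2
  step 3: row=2, L[2]='6', prepend. Next row=LF[2]=1
  step 4: row=1, L[1]='e', prepend. Next row=LF[1]=6
  step 5: row=6, L[6]='c', prepend. Next row=LF[6]=4
  step 6: row=4, L[4]='n', prepend. Next row=LF[4]=8
  step 7: row=8, L[8]='e', prepend. Next row=LF[8]=7
  step 8: row=7, L[7]='r', prepend. Next row=LF[7]=10
  step 9: row=10, L[10]='r', prepend. Next row=LF[10]=11
  step 10: row=11, L[11]='u', prepend. Next row=LF[11]=12
  step 11: row=12, L[12]='c', prepend. Next row=LF[12]=5
  step 12: row=5, L[5]='c', prepend. Next row=LF[5]=3
  step 13: row=3, L[3]='o', prepend. Next row=LF[3]=9
Reversed output: occurrence6E$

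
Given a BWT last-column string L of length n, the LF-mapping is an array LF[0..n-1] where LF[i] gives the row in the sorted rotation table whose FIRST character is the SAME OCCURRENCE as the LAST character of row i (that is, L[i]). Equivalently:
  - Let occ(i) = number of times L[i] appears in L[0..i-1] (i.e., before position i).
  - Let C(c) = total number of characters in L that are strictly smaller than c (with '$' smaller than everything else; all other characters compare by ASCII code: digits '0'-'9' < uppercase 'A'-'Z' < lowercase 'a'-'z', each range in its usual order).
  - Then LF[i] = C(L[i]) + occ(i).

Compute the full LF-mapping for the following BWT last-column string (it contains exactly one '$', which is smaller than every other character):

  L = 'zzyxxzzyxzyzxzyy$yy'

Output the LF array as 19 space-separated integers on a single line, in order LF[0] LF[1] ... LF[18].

Char counts: '$':1, 'x':4, 'y':7, 'z':7
C (first-col start): C('$')=0, C('x')=1, C('y')=5, C('z')=12
L[0]='z': occ=0, LF[0]=C('z')+0=12+0=12
L[1]='z': occ=1, LF[1]=C('z')+1=12+1=13
L[2]='y': occ=0, LF[2]=C('y')+0=5+0=5
L[3]='x': occ=0, LF[3]=C('x')+0=1+0=1
L[4]='x': occ=1, LF[4]=C('x')+1=1+1=2
L[5]='z': occ=2, LF[5]=C('z')+2=12+2=14
L[6]='z': occ=3, LF[6]=C('z')+3=12+3=15
L[7]='y': occ=1, LF[7]=C('y')+1=5+1=6
L[8]='x': occ=2, LF[8]=C('x')+2=1+2=3
L[9]='z': occ=4, LF[9]=C('z')+4=12+4=16
L[10]='y': occ=2, LF[10]=C('y')+2=5+2=7
L[11]='z': occ=5, LF[11]=C('z')+5=12+5=17
L[12]='x': occ=3, LF[12]=C('x')+3=1+3=4
L[13]='z': occ=6, LF[13]=C('z')+6=12+6=18
L[14]='y': occ=3, LF[14]=C('y')+3=5+3=8
L[15]='y': occ=4, LF[15]=C('y')+4=5+4=9
L[16]='$': occ=0, LF[16]=C('$')+0=0+0=0
L[17]='y': occ=5, LF[17]=C('y')+5=5+5=10
L[18]='y': occ=6, LF[18]=C('y')+6=5+6=11

Answer: 12 13 5 1 2 14 15 6 3 16 7 17 4 18 8 9 0 10 11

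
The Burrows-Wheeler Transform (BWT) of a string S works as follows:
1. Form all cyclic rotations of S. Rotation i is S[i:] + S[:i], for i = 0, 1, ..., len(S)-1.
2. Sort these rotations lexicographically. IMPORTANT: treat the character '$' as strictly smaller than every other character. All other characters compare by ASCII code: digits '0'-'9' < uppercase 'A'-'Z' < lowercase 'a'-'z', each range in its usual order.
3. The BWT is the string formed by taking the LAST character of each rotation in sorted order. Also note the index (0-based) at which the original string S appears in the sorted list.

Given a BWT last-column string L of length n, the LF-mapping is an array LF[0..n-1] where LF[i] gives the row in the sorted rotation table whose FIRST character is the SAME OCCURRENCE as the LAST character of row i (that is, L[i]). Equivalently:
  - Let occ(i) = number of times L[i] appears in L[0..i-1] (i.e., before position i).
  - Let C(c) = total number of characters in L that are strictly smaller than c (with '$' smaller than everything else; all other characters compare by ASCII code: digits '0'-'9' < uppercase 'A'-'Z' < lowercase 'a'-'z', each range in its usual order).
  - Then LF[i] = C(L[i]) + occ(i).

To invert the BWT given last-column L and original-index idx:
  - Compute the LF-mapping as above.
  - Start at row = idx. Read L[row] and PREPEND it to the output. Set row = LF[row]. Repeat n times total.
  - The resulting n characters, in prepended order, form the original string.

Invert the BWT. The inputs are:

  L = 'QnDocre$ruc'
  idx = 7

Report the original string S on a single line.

LF mapping: 2 6 1 7 3 8 5 0 9 10 4
Walk LF starting at row 7, prepending L[row]:
  step 1: row=7, L[7]='$', prepend. Next row=LF[7]=0
  step 2: row=0, L[0]='Q', prepend. Next row=LF[0]=2
  step 3: row=2, L[2]='D', prepend. Next row=LF[2]=1
  step 4: row=1, L[1]='n', prepend. Next row=LF[1]=6
  step 5: row=6, L[6]='e', prepend. Next row=LF[6]=5
  step 6: row=5, L[5]='r', prepend. Next row=LF[5]=8
  step 7: row=8, L[8]='r', prepend. Next row=LF[8]=9
  step 8: row=9, L[9]='u', prepend. Next row=LF[9]=10
  step 9: row=10, L[10]='c', prepend. Next row=LF[10]=4
  step 10: row=4, L[4]='c', prepend. Next row=LF[4]=3
  step 11: row=3, L[3]='o', prepend. Next row=LF[3]=7
Reversed output: occurrenDQ$

Answer: occurrenDQ$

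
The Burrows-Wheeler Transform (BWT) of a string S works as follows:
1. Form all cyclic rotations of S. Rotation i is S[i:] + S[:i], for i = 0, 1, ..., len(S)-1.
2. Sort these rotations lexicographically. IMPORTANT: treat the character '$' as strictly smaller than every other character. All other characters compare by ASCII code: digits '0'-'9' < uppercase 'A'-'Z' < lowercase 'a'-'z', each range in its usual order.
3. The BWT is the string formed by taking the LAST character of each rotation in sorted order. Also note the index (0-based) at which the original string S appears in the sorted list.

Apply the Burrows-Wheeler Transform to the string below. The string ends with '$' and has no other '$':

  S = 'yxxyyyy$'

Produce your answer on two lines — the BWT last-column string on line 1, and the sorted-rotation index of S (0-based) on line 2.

All 8 rotations (rotation i = S[i:]+S[:i]):
  rot[0] = yxxyyyy$
  rot[1] = xxyyyy$y
  rot[2] = xyyyy$yx
  rot[3] = yyyy$yxx
  rot[4] = yyy$yxxy
  rot[5] = yy$yxxyy
  rot[6] = y$yxxyyy
  rot[7] = $yxxyyyy
Sorted (with $ < everything):
  sorted[0] = $yxxyyyy  (last char: 'y')
  sorted[1] = xxyyyy$y  (last char: 'y')
  sorted[2] = xyyyy$yx  (last char: 'x')
  sorted[3] = y$yxxyyy  (last char: 'y')
  sorted[4] = yxxyyyy$  (last char: '$')
  sorted[5] = yy$yxxyy  (last char: 'y')
  sorted[6] = yyy$yxxy  (last char: 'y')
  sorted[7] = yyyy$yxx  (last char: 'x')
Last column: yyxy$yyx
Original string S is at sorted index 4

Answer: yyxy$yyx
4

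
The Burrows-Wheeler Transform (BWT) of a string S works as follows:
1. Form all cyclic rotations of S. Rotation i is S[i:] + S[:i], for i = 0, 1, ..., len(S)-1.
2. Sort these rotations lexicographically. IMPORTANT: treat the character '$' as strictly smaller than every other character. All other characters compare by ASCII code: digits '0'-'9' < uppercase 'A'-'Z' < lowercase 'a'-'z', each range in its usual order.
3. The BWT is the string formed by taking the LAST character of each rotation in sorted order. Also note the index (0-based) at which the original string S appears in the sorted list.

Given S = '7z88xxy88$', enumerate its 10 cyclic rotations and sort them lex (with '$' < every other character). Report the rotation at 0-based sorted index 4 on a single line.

All 10 rotations (rotation i = S[i:]+S[:i]):
  rot[0] = 7z88xxy88$
  rot[1] = z88xxy88$7
  rot[2] = 88xxy88$7z
  rot[3] = 8xxy88$7z8
  rot[4] = xxy88$7z88
  rot[5] = xy88$7z88x
  rot[6] = y88$7z88xx
  rot[7] = 88$7z88xxy
  rot[8] = 8$7z88xxy8
  rot[9] = $7z88xxy88
Sorted (with $ < everything):
  sorted[0] = $7z88xxy88
  sorted[1] = 7z88xxy88$
  sorted[2] = 8$7z88xxy8
  sorted[3] = 88$7z88xxy
  sorted[4] = 88xxy88$7z
  sorted[5] = 8xxy88$7z8
  sorted[6] = xxy88$7z88
  sorted[7] = xy88$7z88x
  sorted[8] = y88$7z88xx
  sorted[9] = z88xxy88$7
sorted[4] = 88xxy88$7z

Answer: 88xxy88$7z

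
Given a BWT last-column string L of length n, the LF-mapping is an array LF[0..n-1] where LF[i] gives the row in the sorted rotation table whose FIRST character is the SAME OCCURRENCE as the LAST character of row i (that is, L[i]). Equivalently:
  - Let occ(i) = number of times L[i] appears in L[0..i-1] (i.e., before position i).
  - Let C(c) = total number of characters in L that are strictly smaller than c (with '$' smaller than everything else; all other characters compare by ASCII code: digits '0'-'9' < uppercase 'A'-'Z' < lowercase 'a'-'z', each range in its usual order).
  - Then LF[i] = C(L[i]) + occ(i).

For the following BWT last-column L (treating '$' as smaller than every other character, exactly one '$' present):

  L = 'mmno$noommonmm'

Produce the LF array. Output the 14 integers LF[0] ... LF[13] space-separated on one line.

Answer: 1 2 7 10 0 8 11 12 3 4 13 9 5 6

Derivation:
Char counts: '$':1, 'm':6, 'n':3, 'o':4
C (first-col start): C('$')=0, C('m')=1, C('n')=7, C('o')=10
L[0]='m': occ=0, LF[0]=C('m')+0=1+0=1
L[1]='m': occ=1, LF[1]=C('m')+1=1+1=2
L[2]='n': occ=0, LF[2]=C('n')+0=7+0=7
L[3]='o': occ=0, LF[3]=C('o')+0=10+0=10
L[4]='$': occ=0, LF[4]=C('$')+0=0+0=0
L[5]='n': occ=1, LF[5]=C('n')+1=7+1=8
L[6]='o': occ=1, LF[6]=C('o')+1=10+1=11
L[7]='o': occ=2, LF[7]=C('o')+2=10+2=12
L[8]='m': occ=2, LF[8]=C('m')+2=1+2=3
L[9]='m': occ=3, LF[9]=C('m')+3=1+3=4
L[10]='o': occ=3, LF[10]=C('o')+3=10+3=13
L[11]='n': occ=2, LF[11]=C('n')+2=7+2=9
L[12]='m': occ=4, LF[12]=C('m')+4=1+4=5
L[13]='m': occ=5, LF[13]=C('m')+5=1+5=6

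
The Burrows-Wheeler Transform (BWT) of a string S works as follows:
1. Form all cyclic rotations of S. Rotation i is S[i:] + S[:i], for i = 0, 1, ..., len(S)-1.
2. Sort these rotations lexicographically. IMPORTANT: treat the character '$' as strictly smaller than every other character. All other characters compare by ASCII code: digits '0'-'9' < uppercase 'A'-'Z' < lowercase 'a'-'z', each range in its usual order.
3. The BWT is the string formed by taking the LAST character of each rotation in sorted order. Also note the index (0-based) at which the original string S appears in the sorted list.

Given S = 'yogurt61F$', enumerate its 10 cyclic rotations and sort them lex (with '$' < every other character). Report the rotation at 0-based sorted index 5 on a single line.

All 10 rotations (rotation i = S[i:]+S[:i]):
  rot[0] = yogurt61F$
  rot[1] = ogurt61F$y
  rot[2] = gurt61F$yo
  rot[3] = urt61F$yog
  rot[4] = rt61F$yogu
  rot[5] = t61F$yogur
  rot[6] = 61F$yogurt
  rot[7] = 1F$yogurt6
  rot[8] = F$yogurt61
  rot[9] = $yogurt61F
Sorted (with $ < everything):
  sorted[0] = $yogurt61F
  sorted[1] = 1F$yogurt6
  sorted[2] = 61F$yogurt
  sorted[3] = F$yogurt61
  sorted[4] = gurt61F$yo
  sorted[5] = ogurt61F$y
  sorted[6] = rt61F$yogu
  sorted[7] = t61F$yogur
  sorted[8] = urt61F$yog
  sorted[9] = yogurt61F$
sorted[5] = ogurt61F$y

Answer: ogurt61F$y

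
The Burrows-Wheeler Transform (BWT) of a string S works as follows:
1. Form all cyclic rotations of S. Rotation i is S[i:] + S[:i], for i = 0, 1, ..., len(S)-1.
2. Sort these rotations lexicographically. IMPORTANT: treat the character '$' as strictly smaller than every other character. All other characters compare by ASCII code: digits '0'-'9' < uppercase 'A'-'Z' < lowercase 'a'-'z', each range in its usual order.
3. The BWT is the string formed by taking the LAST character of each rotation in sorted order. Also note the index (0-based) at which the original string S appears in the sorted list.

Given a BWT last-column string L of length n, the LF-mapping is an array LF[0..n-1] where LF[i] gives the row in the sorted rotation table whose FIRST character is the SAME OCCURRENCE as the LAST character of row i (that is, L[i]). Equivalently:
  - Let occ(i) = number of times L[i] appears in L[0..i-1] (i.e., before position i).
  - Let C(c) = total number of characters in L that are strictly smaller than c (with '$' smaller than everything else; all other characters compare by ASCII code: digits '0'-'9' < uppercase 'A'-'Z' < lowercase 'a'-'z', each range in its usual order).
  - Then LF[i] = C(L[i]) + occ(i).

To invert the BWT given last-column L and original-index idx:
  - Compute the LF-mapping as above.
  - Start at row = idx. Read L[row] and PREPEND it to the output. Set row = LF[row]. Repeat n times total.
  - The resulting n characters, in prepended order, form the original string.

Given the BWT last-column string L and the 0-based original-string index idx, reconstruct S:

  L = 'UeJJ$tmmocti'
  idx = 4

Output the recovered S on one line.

Answer: committeJJU$

Derivation:
LF mapping: 3 5 1 2 0 10 7 8 9 4 11 6
Walk LF starting at row 4, prepending L[row]:
  step 1: row=4, L[4]='$', prepend. Next row=LF[4]=0
  step 2: row=0, L[0]='U', prepend. Next row=LF[0]=3
  step 3: row=3, L[3]='J', prepend. Next row=LF[3]=2
  step 4: row=2, L[2]='J', prepend. Next row=LF[2]=1
  step 5: row=1, L[1]='e', prepend. Next row=LF[1]=5
  step 6: row=5, L[5]='t', prepend. Next row=LF[5]=10
  step 7: row=10, L[10]='t', prepend. Next row=LF[10]=11
  step 8: row=11, L[11]='i', prepend. Next row=LF[11]=6
  step 9: row=6, L[6]='m', prepend. Next row=LF[6]=7
  step 10: row=7, L[7]='m', prepend. Next row=LF[7]=8
  step 11: row=8, L[8]='o', prepend. Next row=LF[8]=9
  step 12: row=9, L[9]='c', prepend. Next row=LF[9]=4
Reversed output: committeJJU$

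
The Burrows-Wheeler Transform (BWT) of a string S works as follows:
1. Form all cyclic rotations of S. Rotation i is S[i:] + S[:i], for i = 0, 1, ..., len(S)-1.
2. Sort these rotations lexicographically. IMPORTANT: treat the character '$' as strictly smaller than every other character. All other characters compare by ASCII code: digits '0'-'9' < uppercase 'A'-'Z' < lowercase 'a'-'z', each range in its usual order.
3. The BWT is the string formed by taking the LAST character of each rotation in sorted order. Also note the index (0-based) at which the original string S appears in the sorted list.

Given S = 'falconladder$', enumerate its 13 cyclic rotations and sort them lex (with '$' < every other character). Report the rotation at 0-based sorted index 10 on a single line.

Answer: nladder$falco

Derivation:
All 13 rotations (rotation i = S[i:]+S[:i]):
  rot[0] = falconladder$
  rot[1] = alconladder$f
  rot[2] = lconladder$fa
  rot[3] = conladder$fal
  rot[4] = onladder$falc
  rot[5] = nladder$falco
  rot[6] = ladder$falcon
  rot[7] = adder$falconl
  rot[8] = dder$falconla
  rot[9] = der$falconlad
  rot[10] = er$falconladd
  rot[11] = r$falconladde
  rot[12] = $falconladder
Sorted (with $ < everything):
  sorted[0] = $falconladder
  sorted[1] = adder$falconl
  sorted[2] = alconladder$f
  sorted[3] = conladder$fal
  sorted[4] = dder$falconla
  sorted[5] = der$falconlad
  sorted[6] = er$falconladd
  sorted[7] = falconladder$
  sorted[8] = ladder$falcon
  sorted[9] = lconladder$fa
  sorted[10] = nladder$falco
  sorted[11] = onladder$falc
  sorted[12] = r$falconladde
sorted[10] = nladder$falco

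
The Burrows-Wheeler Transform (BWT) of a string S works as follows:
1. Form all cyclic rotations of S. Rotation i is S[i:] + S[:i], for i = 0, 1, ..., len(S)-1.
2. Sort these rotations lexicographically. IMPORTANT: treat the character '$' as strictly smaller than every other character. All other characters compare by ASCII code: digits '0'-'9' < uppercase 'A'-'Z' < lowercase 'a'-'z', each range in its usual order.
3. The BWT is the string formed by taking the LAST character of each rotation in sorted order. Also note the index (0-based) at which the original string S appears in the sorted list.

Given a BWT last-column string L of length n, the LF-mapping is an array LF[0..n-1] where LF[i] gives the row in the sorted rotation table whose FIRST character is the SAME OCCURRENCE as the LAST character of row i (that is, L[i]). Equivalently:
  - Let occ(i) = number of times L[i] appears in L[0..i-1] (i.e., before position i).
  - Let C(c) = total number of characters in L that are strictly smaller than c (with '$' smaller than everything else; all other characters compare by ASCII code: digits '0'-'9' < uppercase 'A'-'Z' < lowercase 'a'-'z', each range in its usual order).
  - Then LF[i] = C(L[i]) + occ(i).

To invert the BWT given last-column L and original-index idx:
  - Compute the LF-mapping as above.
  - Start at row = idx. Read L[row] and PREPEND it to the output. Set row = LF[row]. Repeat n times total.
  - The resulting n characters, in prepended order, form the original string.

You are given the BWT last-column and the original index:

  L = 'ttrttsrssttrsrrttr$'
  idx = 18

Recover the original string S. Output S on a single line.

Answer: ttstrrrttsssrtrtrt$

Derivation:
LF mapping: 11 12 1 13 14 7 2 8 9 15 16 3 10 4 5 17 18 6 0
Walk LF starting at row 18, prepending L[row]:
  step 1: row=18, L[18]='$', prepend. Next row=LF[18]=0
  step 2: row=0, L[0]='t', prepend. Next row=LF[0]=11
  step 3: row=11, L[11]='r', prepend. Next row=LF[11]=3
  step 4: row=3, L[3]='t', prepend. Next row=LF[3]=13
  step 5: row=13, L[13]='r', prepend. Next row=LF[13]=4
  step 6: row=4, L[4]='t', prepend. Next row=LF[4]=14
  step 7: row=14, L[14]='r', prepend. Next row=LF[14]=5
  step 8: row=5, L[5]='s', prepend. Next row=LF[5]=7
  step 9: row=7, L[7]='s', prepend. Next row=LF[7]=8
  step 10: row=8, L[8]='s', prepend. Next row=LF[8]=9
  step 11: row=9, L[9]='t', prepend. Next row=LF[9]=15
  step 12: row=15, L[15]='t', prepend. Next row=LF[15]=17
  step 13: row=17, L[17]='r', prepend. Next row=LF[17]=6
  step 14: row=6, L[6]='r', prepend. Next row=LF[6]=2
  step 15: row=2, L[2]='r', prepend. Next row=LF[2]=1
  step 16: row=1, L[1]='t', prepend. Next row=LF[1]=12
  step 17: row=12, L[12]='s', prepend. Next row=LF[12]=10
  step 18: row=10, L[10]='t', prepend. Next row=LF[10]=16
  step 19: row=16, L[16]='t', prepend. Next row=LF[16]=18
Reversed output: ttstrrrttsssrtrtrt$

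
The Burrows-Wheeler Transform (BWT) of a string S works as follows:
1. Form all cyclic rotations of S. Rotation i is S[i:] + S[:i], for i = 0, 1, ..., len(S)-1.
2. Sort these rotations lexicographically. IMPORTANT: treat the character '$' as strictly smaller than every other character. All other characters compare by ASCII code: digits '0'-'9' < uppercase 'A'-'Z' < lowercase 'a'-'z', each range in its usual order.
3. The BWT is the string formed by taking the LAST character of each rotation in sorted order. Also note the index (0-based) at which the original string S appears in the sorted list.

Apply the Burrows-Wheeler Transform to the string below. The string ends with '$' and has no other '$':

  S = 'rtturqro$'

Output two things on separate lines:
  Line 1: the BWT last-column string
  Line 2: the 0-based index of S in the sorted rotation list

All 9 rotations (rotation i = S[i:]+S[:i]):
  rot[0] = rtturqro$
  rot[1] = tturqro$r
  rot[2] = turqro$rt
  rot[3] = urqro$rtt
  rot[4] = rqro$rttu
  rot[5] = qro$rttur
  rot[6] = ro$rtturq
  rot[7] = o$rtturqr
  rot[8] = $rtturqro
Sorted (with $ < everything):
  sorted[0] = $rtturqro  (last char: 'o')
  sorted[1] = o$rtturqr  (last char: 'r')
  sorted[2] = qro$rttur  (last char: 'r')
  sorted[3] = ro$rtturq  (last char: 'q')
  sorted[4] = rqro$rttu  (last char: 'u')
  sorted[5] = rtturqro$  (last char: '$')
  sorted[6] = tturqro$r  (last char: 'r')
  sorted[7] = turqro$rt  (last char: 't')
  sorted[8] = urqro$rtt  (last char: 't')
Last column: orrqu$rtt
Original string S is at sorted index 5

Answer: orrqu$rtt
5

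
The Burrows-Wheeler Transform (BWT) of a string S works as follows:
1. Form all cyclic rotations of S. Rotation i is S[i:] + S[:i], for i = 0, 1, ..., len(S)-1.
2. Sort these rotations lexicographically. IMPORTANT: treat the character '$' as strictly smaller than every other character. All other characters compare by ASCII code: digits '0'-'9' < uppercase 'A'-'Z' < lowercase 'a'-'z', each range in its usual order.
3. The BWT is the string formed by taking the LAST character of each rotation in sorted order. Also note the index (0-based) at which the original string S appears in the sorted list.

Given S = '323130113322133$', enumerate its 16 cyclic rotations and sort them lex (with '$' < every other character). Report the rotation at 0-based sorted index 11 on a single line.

Answer: 3130113322133$32

Derivation:
All 16 rotations (rotation i = S[i:]+S[:i]):
  rot[0] = 323130113322133$
  rot[1] = 23130113322133$3
  rot[2] = 3130113322133$32
  rot[3] = 130113322133$323
  rot[4] = 30113322133$3231
  rot[5] = 0113322133$32313
  rot[6] = 113322133$323130
  rot[7] = 13322133$3231301
  rot[8] = 3322133$32313011
  rot[9] = 322133$323130113
  rot[10] = 22133$3231301133
  rot[11] = 2133$32313011332
  rot[12] = 133$323130113322
  rot[13] = 33$3231301133221
  rot[14] = 3$32313011332213
  rot[15] = $323130113322133
Sorted (with $ < everything):
  sorted[0] = $323130113322133
  sorted[1] = 0113322133$32313
  sorted[2] = 113322133$323130
  sorted[3] = 130113322133$323
  sorted[4] = 133$323130113322
  sorted[5] = 13322133$3231301
  sorted[6] = 2133$32313011332
  sorted[7] = 22133$3231301133
  sorted[8] = 23130113322133$3
  sorted[9] = 3$32313011332213
  sorted[10] = 30113322133$3231
  sorted[11] = 3130113322133$32
  sorted[12] = 322133$323130113
  sorted[13] = 323130113322133$
  sorted[14] = 33$3231301133221
  sorted[15] = 3322133$32313011
sorted[11] = 3130113322133$32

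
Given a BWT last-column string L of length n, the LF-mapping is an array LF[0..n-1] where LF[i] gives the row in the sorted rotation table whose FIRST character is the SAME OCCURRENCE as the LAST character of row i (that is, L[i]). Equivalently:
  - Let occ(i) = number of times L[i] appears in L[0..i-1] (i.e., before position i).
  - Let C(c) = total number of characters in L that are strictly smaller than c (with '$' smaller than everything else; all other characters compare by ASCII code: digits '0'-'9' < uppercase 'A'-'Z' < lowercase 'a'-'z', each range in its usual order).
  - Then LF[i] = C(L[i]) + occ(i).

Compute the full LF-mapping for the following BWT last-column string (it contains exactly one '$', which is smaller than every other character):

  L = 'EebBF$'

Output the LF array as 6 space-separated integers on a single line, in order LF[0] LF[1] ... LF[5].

Answer: 2 5 4 1 3 0

Derivation:
Char counts: '$':1, 'B':1, 'E':1, 'F':1, 'b':1, 'e':1
C (first-col start): C('$')=0, C('B')=1, C('E')=2, C('F')=3, C('b')=4, C('e')=5
L[0]='E': occ=0, LF[0]=C('E')+0=2+0=2
L[1]='e': occ=0, LF[1]=C('e')+0=5+0=5
L[2]='b': occ=0, LF[2]=C('b')+0=4+0=4
L[3]='B': occ=0, LF[3]=C('B')+0=1+0=1
L[4]='F': occ=0, LF[4]=C('F')+0=3+0=3
L[5]='$': occ=0, LF[5]=C('$')+0=0+0=0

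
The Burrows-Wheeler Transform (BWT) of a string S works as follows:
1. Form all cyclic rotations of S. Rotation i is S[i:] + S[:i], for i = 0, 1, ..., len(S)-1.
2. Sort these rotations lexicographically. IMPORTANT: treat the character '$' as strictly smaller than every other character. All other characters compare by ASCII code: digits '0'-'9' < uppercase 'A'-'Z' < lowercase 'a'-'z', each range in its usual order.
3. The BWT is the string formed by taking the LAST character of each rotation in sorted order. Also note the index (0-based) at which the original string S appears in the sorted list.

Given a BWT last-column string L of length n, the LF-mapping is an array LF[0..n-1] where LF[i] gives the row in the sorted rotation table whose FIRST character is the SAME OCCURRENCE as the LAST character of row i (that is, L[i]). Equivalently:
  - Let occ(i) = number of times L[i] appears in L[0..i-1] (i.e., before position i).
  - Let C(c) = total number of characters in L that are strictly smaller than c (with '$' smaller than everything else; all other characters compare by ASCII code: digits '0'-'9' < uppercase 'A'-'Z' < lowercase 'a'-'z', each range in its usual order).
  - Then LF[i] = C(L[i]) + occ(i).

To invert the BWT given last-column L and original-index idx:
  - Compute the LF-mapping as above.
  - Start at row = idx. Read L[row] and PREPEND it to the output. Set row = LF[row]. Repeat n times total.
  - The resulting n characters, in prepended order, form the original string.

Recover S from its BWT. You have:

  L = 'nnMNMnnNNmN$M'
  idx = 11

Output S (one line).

Answer: nNNnMMNMnNmn$

Derivation:
LF mapping: 9 10 1 4 2 11 12 5 6 8 7 0 3
Walk LF starting at row 11, prepending L[row]:
  step 1: row=11, L[11]='$', prepend. Next row=LF[11]=0
  step 2: row=0, L[0]='n', prepend. Next row=LF[0]=9
  step 3: row=9, L[9]='m', prepend. Next row=LF[9]=8
  step 4: row=8, L[8]='N', prepend. Next row=LF[8]=6
  step 5: row=6, L[6]='n', prepend. Next row=LF[6]=12
  step 6: row=12, L[12]='M', prepend. Next row=LF[12]=3
  step 7: row=3, L[3]='N', prepend. Next row=LF[3]=4
  step 8: row=4, L[4]='M', prepend. Next row=LF[4]=2
  step 9: row=2, L[2]='M', prepend. Next row=LF[2]=1
  step 10: row=1, L[1]='n', prepend. Next row=LF[1]=10
  step 11: row=10, L[10]='N', prepend. Next row=LF[10]=7
  step 12: row=7, L[7]='N', prepend. Next row=LF[7]=5
  step 13: row=5, L[5]='n', prepend. Next row=LF[5]=11
Reversed output: nNNnMMNMnNmn$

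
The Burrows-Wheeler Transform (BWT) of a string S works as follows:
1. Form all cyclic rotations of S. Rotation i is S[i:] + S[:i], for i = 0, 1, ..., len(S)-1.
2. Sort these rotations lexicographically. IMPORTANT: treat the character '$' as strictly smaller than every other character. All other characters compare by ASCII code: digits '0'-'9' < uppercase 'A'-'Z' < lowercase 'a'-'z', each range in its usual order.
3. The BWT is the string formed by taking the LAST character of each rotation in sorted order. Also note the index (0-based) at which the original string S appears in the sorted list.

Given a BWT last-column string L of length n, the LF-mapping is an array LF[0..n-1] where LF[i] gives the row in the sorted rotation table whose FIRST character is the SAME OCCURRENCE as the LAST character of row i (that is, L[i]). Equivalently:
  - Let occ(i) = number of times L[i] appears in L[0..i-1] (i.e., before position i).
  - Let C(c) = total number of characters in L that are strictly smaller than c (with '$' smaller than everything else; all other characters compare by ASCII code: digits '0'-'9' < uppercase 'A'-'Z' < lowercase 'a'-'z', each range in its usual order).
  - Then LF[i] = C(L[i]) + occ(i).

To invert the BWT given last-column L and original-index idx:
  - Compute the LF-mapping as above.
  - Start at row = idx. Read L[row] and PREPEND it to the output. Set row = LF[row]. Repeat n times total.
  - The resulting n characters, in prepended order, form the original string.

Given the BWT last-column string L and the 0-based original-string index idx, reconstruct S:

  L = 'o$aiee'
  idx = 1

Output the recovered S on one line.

LF mapping: 5 0 1 4 2 3
Walk LF starting at row 1, prepending L[row]:
  step 1: row=1, L[1]='$', prepend. Next row=LF[1]=0
  step 2: row=0, L[0]='o', prepend. Next row=LF[0]=5
  step 3: row=5, L[5]='e', prepend. Next row=LF[5]=3
  step 4: row=3, L[3]='i', prepend. Next row=LF[3]=4
  step 5: row=4, L[4]='e', prepend. Next row=LF[4]=2
  step 6: row=2, L[2]='a', prepend. Next row=LF[2]=1
Reversed output: aeieo$

Answer: aeieo$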